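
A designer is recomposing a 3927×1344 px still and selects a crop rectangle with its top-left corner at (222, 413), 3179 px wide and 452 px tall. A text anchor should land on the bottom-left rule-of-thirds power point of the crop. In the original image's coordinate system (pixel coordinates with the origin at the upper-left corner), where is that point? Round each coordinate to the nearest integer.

One third of the crop width 3179 is 1059.67 px.
One third of the crop height 452 is 150.67 px.
The bottom-left point is one-third across and two-thirds down within the crop:
x = 222 + 1 × 1059.67 ≈ 1282; y = 413 + 2 × 150.67 ≈ 714.

(1282, 714)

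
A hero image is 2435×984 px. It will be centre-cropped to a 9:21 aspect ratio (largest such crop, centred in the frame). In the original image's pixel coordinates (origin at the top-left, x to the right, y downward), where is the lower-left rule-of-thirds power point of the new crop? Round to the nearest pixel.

2435/984 > 9/21, so the 9:21 crop keeps the full height 984 and trims width to 984 × 9/21 = 421.71 px.
Left offset = (2435 − 421.71)/2 = 1006.64 px; top offset = 0.
Lower-left is one-third across and two-thirds down within the crop:
x = 1006.64 + 1 × 421.71/3 ≈ 1147; y = 0.00 + 2 × 984.00/3 ≈ 656.

(1147, 656)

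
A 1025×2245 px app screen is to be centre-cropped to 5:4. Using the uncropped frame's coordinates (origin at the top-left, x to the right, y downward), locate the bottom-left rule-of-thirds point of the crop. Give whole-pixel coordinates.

1025/2245 < 5/4, so the 5:4 crop keeps the full width 1025 and trims height to 1025 × 4/5 = 820.00 px.
Top offset = (2245 − 820.00)/2 = 712.50 px; left offset = 0.
Bottom-left is one-third across and two-thirds down within the crop:
x = 0.00 + 1 × 1025.00/3 ≈ 342; y = 712.50 + 2 × 820.00/3 ≈ 1259.

x = 342 px, y = 1259 px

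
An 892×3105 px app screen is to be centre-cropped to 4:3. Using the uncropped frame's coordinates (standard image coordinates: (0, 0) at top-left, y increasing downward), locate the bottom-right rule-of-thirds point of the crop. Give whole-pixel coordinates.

892/3105 < 4/3, so the 4:3 crop keeps the full width 892 and trims height to 892 × 3/4 = 669.00 px.
Top offset = (3105 − 669.00)/2 = 1218.00 px; left offset = 0.
Bottom-right is two-thirds across and two-thirds down within the crop:
x = 0.00 + 2 × 892.00/3 ≈ 595; y = 1218.00 + 2 × 669.00/3 ≈ 1664.

(595, 1664)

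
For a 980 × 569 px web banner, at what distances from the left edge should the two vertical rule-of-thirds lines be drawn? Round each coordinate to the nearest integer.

x = 327 px and x = 653 px

980 / 3 = 326.67, so the vertical lines sit at one and two thirds of 980.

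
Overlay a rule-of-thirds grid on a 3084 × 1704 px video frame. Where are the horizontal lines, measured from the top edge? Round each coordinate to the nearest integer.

1704 / 3 = 568, so the horizontal lines sit at one and two thirds of 1704.

568 px and 1136 px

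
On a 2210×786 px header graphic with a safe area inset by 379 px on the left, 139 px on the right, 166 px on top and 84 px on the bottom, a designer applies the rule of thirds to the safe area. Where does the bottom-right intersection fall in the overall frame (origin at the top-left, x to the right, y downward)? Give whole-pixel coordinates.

x = 1507 px, y = 523 px

Content width = 2210 − 379 − 139 = 1692 px; content height = 786 − 166 − 84 = 536 px.
Bottom-right is two-thirds across and two-thirds down within the safe area.
x = 379 + 2 × 1692/3 = 379 + 1128.00 ≈ 1507
y = 166 + 2 × 536/3 = 166 + 357.33 ≈ 523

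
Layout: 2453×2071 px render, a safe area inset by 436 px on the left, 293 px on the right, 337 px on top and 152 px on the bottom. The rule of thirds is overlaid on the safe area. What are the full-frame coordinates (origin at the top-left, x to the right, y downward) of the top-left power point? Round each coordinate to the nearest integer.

Content width = 2453 − 436 − 293 = 1724 px; content height = 2071 − 337 − 152 = 1582 px.
Top-left is one-third across and one-third down within the safe area.
x = 436 + 1 × 1724/3 = 436 + 574.67 ≈ 1011
y = 337 + 1 × 1582/3 = 337 + 527.33 ≈ 864

(1011, 864)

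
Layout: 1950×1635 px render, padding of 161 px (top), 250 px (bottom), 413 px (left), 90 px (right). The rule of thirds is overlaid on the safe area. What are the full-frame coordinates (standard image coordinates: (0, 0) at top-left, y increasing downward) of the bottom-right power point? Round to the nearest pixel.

x = 1378 px, y = 977 px

Content width = 1950 − 413 − 90 = 1447 px; content height = 1635 − 161 − 250 = 1224 px.
Bottom-right is two-thirds across and two-thirds down within the safe area.
x = 413 + 2 × 1447/3 = 413 + 964.67 ≈ 1378
y = 161 + 2 × 1224/3 = 161 + 816.00 ≈ 977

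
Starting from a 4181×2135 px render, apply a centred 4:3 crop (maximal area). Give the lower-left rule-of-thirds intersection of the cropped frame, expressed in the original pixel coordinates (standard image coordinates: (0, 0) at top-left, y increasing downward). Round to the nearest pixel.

4181/2135 > 4/3, so the 4:3 crop keeps the full height 2135 and trims width to 2135 × 4/3 = 2846.67 px.
Left offset = (4181 − 2846.67)/2 = 667.17 px; top offset = 0.
Lower-left is one-third across and two-thirds down within the crop:
x = 667.17 + 1 × 2846.67/3 ≈ 1616; y = 0.00 + 2 × 2135.00/3 ≈ 1423.

x = 1616 px, y = 1423 px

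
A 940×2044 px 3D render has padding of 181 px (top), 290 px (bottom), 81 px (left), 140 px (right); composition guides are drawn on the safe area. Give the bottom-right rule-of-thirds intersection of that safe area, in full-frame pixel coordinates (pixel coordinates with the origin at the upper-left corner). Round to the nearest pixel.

x = 560 px, y = 1230 px

Content width = 940 − 81 − 140 = 719 px; content height = 2044 − 181 − 290 = 1573 px.
Bottom-right is two-thirds across and two-thirds down within the safe area.
x = 81 + 2 × 719/3 = 81 + 479.33 ≈ 560
y = 181 + 2 × 1573/3 = 181 + 1048.67 ≈ 1230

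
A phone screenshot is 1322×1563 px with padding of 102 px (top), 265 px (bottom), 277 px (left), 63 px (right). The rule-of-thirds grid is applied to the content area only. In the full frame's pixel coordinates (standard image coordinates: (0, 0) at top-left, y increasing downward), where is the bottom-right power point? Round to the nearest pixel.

Content width = 1322 − 277 − 63 = 982 px; content height = 1563 − 102 − 265 = 1196 px.
Bottom-right is two-thirds across and two-thirds down within the content area.
x = 277 + 2 × 982/3 = 277 + 654.67 ≈ 932
y = 102 + 2 × 1196/3 = 102 + 797.33 ≈ 899

x = 932 px, y = 899 px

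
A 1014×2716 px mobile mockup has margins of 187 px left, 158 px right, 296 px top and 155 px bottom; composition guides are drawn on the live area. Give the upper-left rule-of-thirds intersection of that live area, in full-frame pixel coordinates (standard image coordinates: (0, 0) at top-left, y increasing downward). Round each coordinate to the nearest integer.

Content width = 1014 − 187 − 158 = 669 px; content height = 2716 − 296 − 155 = 2265 px.
Upper-left is one-third across and one-third down within the live area.
x = 187 + 1 × 669/3 = 187 + 223.00 ≈ 410
y = 296 + 1 × 2265/3 = 296 + 755.00 ≈ 1051

x = 410 px, y = 1051 px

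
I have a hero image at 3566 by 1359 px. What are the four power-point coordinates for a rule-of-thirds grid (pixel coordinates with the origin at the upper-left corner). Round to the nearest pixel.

One third of 3566 is 1188.67; one third of 1359 is 453.
Vertical third lines at x = 1189 and x = 2377; horizontal third lines at y = 453 and y = 906.

(1189, 453), (2377, 453), (1189, 906), (2377, 906)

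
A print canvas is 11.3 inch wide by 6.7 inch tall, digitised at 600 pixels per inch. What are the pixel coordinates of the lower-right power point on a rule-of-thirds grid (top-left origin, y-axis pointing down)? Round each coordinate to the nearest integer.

In pixels the canvas is 11.3 × 600 = 6780 wide and 6.7 × 600 = 4020 tall.
The lower-right point is two-thirds across and two-thirds down:
x = 2 × 6780/3 ≈ 4520; y = 2 × 4020/3 ≈ 2680.

(4520, 2680)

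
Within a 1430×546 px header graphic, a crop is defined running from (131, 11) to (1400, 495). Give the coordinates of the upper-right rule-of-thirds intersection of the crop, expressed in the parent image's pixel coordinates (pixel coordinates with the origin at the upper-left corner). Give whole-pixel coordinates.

Crop width = 1400 − 131 = 1269 px; one third is 423.00 px.
Crop height = 495 − 11 = 484 px; one third is 161.33 px.
The upper-right point is two-thirds across and one-third down within the crop:
x = 131 + 2 × 423.00 ≈ 977; y = 11 + 1 × 161.33 ≈ 172.

(977, 172)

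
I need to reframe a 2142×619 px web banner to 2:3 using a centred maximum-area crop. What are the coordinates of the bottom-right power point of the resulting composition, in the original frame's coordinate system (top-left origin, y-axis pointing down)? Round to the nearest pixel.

2142/619 > 2/3, so the 2:3 crop keeps the full height 619 and trims width to 619 × 2/3 = 412.67 px.
Left offset = (2142 − 412.67)/2 = 864.67 px; top offset = 0.
Bottom-right is two-thirds across and two-thirds down within the crop:
x = 864.67 + 2 × 412.67/3 ≈ 1140; y = 0.00 + 2 × 619.00/3 ≈ 413.

(1140, 413)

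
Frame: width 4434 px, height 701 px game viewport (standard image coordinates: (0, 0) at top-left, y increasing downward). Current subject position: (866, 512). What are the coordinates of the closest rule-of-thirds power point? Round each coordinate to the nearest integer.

(1478, 467)

Third lines: x ∈ {1478, 2956}, y ∈ {234, 467}.
866 is closer to x = 1478; 512 is closer to y = 467.
So the nearest intersection is the lower-left power point.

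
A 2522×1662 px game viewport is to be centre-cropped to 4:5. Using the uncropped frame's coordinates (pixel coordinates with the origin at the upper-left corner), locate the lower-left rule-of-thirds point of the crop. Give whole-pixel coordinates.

2522/1662 > 4/5, so the 4:5 crop keeps the full height 1662 and trims width to 1662 × 4/5 = 1329.60 px.
Left offset = (2522 − 1329.60)/2 = 596.20 px; top offset = 0.
Lower-left is one-third across and two-thirds down within the crop:
x = 596.20 + 1 × 1329.60/3 ≈ 1039; y = 0.00 + 2 × 1662.00/3 ≈ 1108.

x = 1039 px, y = 1108 px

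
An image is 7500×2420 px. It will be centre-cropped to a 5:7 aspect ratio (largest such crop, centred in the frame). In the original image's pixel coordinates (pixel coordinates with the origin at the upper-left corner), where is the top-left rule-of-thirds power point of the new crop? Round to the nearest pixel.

(3462, 807)

7500/2420 > 5/7, so the 5:7 crop keeps the full height 2420 and trims width to 2420 × 5/7 = 1728.57 px.
Left offset = (7500 − 1728.57)/2 = 2885.71 px; top offset = 0.
Top-left is one-third across and one-third down within the crop:
x = 2885.71 + 1 × 1728.57/3 ≈ 3462; y = 0.00 + 1 × 2420.00/3 ≈ 807.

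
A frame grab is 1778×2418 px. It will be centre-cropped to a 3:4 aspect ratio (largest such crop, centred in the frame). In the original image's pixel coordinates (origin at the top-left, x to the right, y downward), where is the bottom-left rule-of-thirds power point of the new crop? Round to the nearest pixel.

1778/2418 < 3/4, so the 3:4 crop keeps the full width 1778 and trims height to 1778 × 4/3 = 2370.67 px.
Top offset = (2418 − 2370.67)/2 = 23.67 px; left offset = 0.
Bottom-left is one-third across and two-thirds down within the crop:
x = 0.00 + 1 × 1778.00/3 ≈ 593; y = 23.67 + 2 × 2370.67/3 ≈ 1604.

(593, 1604)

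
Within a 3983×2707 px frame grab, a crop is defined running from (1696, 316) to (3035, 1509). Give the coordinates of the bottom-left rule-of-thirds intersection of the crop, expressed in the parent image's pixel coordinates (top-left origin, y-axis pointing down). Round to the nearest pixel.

Crop width = 3035 − 1696 = 1339 px; one third is 446.33 px.
Crop height = 1509 − 316 = 1193 px; one third is 397.67 px.
The bottom-left point is one-third across and two-thirds down within the crop:
x = 1696 + 1 × 446.33 ≈ 2142; y = 316 + 2 × 397.67 ≈ 1111.

x = 2142 px, y = 1111 px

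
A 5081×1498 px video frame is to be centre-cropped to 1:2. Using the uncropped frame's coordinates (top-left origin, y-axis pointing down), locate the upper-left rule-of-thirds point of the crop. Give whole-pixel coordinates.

(2416, 499)

5081/1498 > 1/2, so the 1:2 crop keeps the full height 1498 and trims width to 1498 × 1/2 = 749.00 px.
Left offset = (5081 − 749.00)/2 = 2166.00 px; top offset = 0.
Upper-left is one-third across and one-third down within the crop:
x = 2166.00 + 1 × 749.00/3 ≈ 2416; y = 0.00 + 1 × 1498.00/3 ≈ 499.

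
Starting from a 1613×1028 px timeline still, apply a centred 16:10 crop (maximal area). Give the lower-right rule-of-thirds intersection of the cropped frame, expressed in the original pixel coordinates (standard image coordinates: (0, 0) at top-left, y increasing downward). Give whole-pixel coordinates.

1613/1028 < 16/10, so the 16:10 crop keeps the full width 1613 and trims height to 1613 × 10/16 = 1008.12 px.
Top offset = (1028 − 1008.12)/2 = 9.94 px; left offset = 0.
Lower-right is two-thirds across and two-thirds down within the crop:
x = 0.00 + 2 × 1613.00/3 ≈ 1075; y = 9.94 + 2 × 1008.12/3 ≈ 682.

(1075, 682)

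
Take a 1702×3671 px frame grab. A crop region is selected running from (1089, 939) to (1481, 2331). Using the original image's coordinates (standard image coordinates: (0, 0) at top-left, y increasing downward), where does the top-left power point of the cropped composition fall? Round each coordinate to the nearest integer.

Crop width = 1481 − 1089 = 392 px; one third is 130.67 px.
Crop height = 2331 − 939 = 1392 px; one third is 464.00 px.
The top-left point is one-third across and one-third down within the crop:
x = 1089 + 1 × 130.67 ≈ 1220; y = 939 + 1 × 464.00 ≈ 1403.

x = 1220 px, y = 1403 px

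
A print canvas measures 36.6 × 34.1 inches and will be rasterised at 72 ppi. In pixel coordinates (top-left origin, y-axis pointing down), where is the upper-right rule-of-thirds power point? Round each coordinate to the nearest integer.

x = 1757 px, y = 818 px

In pixels the canvas is 36.6 × 72 = 2635.2 wide and 34.1 × 72 = 2455.2 tall.
The upper-right point is two-thirds across and one-third down:
x = 2 × 2635.2/3 ≈ 1757; y = 1 × 2455.2/3 ≈ 818.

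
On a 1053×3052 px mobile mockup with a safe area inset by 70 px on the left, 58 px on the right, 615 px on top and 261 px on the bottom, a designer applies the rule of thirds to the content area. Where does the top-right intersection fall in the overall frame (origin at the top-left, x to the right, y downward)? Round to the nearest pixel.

(687, 1340)

Content width = 1053 − 70 − 58 = 925 px; content height = 3052 − 615 − 261 = 2176 px.
Top-right is two-thirds across and one-third down within the content area.
x = 70 + 2 × 925/3 = 70 + 616.67 ≈ 687
y = 615 + 1 × 2176/3 = 615 + 725.33 ≈ 1340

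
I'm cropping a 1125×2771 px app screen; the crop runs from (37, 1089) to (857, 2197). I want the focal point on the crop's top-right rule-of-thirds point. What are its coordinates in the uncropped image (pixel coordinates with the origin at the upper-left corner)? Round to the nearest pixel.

(584, 1458)

Crop width = 857 − 37 = 820 px; one third is 273.33 px.
Crop height = 2197 − 1089 = 1108 px; one third is 369.33 px.
The top-right point is two-thirds across and one-third down within the crop:
x = 37 + 2 × 273.33 ≈ 584; y = 1089 + 1 × 369.33 ≈ 1458.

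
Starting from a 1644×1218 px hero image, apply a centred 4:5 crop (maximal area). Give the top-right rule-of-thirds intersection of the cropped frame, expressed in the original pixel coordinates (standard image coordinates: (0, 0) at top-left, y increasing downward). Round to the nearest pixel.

(984, 406)

1644/1218 > 4/5, so the 4:5 crop keeps the full height 1218 and trims width to 1218 × 4/5 = 974.40 px.
Left offset = (1644 − 974.40)/2 = 334.80 px; top offset = 0.
Top-right is two-thirds across and one-third down within the crop:
x = 334.80 + 2 × 974.40/3 ≈ 984; y = 0.00 + 1 × 1218.00/3 ≈ 406.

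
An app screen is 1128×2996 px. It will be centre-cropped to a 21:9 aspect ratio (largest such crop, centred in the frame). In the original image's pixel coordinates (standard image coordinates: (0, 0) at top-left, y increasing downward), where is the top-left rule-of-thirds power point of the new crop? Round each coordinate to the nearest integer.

1128/2996 < 21/9, so the 21:9 crop keeps the full width 1128 and trims height to 1128 × 9/21 = 483.43 px.
Top offset = (2996 − 483.43)/2 = 1256.29 px; left offset = 0.
Top-left is one-third across and one-third down within the crop:
x = 0.00 + 1 × 1128.00/3 ≈ 376; y = 1256.29 + 1 × 483.43/3 ≈ 1417.

x = 376 px, y = 1417 px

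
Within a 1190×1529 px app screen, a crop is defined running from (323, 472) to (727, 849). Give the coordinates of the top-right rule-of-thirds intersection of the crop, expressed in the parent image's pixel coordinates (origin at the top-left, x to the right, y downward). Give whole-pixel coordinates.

x = 592 px, y = 598 px

Crop width = 727 − 323 = 404 px; one third is 134.67 px.
Crop height = 849 − 472 = 377 px; one third is 125.67 px.
The top-right point is two-thirds across and one-third down within the crop:
x = 323 + 2 × 134.67 ≈ 592; y = 472 + 1 × 125.67 ≈ 598.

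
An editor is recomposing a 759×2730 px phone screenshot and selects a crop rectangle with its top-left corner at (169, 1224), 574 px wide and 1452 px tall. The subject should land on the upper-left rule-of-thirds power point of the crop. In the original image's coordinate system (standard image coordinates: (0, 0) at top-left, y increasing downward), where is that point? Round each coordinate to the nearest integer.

One third of the crop width 574 is 191.33 px.
One third of the crop height 1452 is 484.00 px.
The upper-left point is one-third across and one-third down within the crop:
x = 169 + 1 × 191.33 ≈ 360; y = 1224 + 1 × 484.00 ≈ 1708.

(360, 1708)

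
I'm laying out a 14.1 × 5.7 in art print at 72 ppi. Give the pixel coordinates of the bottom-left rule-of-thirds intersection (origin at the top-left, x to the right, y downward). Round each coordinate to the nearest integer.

x = 338 px, y = 274 px

In pixels the canvas is 14.1 × 72 = 1015.2 wide and 5.7 × 72 = 410.4 tall.
The bottom-left point is one-third across and two-thirds down:
x = 1 × 1015.2/3 ≈ 338; y = 2 × 410.4/3 ≈ 274.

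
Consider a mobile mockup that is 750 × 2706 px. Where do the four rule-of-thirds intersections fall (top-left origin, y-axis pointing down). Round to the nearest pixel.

One third of 750 is 250; one third of 2706 is 902.
Vertical third lines at x = 250 and x = 500; horizontal third lines at y = 902 and y = 1804.

(250, 902), (500, 902), (250, 1804), (500, 1804)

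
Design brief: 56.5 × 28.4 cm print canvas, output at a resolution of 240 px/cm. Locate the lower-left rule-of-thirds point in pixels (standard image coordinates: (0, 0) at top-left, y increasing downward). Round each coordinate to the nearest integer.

x = 4520 px, y = 4544 px

In pixels the canvas is 56.5 × 240 = 13560 wide and 28.4 × 240 = 6816 tall.
The lower-left point is one-third across and two-thirds down:
x = 1 × 13560/3 ≈ 4520; y = 2 × 6816/3 ≈ 4544.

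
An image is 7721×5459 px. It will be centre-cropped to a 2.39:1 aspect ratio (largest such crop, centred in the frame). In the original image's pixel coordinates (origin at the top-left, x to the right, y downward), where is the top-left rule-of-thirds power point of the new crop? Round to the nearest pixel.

(2574, 2191)

7721/5459 < 2.39/1, so the 2.39:1 crop keeps the full width 7721 and trims height to 7721 × 1/2.39 = 3230.54 px.
Top offset = (5459 − 3230.54)/2 = 1114.23 px; left offset = 0.
Top-left is one-third across and one-third down within the crop:
x = 0.00 + 1 × 7721.00/3 ≈ 2574; y = 1114.23 + 1 × 3230.54/3 ≈ 2191.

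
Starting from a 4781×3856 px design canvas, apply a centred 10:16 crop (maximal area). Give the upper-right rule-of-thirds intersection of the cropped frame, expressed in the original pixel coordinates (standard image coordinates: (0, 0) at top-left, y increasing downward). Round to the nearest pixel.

(2792, 1285)

4781/3856 > 10/16, so the 10:16 crop keeps the full height 3856 and trims width to 3856 × 10/16 = 2410.00 px.
Left offset = (4781 − 2410.00)/2 = 1185.50 px; top offset = 0.
Upper-right is two-thirds across and one-third down within the crop:
x = 1185.50 + 2 × 2410.00/3 ≈ 2792; y = 0.00 + 1 × 3856.00/3 ≈ 1285.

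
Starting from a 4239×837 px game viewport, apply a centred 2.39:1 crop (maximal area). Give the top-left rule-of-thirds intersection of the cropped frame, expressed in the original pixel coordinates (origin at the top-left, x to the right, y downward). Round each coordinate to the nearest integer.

(1786, 279)

4239/837 > 2.39/1, so the 2.39:1 crop keeps the full height 837 and trims width to 837 × 2.39/1 = 2000.43 px.
Left offset = (4239 − 2000.43)/2 = 1119.28 px; top offset = 0.
Top-left is one-third across and one-third down within the crop:
x = 1119.28 + 1 × 2000.43/3 ≈ 1786; y = 0.00 + 1 × 837.00/3 ≈ 279.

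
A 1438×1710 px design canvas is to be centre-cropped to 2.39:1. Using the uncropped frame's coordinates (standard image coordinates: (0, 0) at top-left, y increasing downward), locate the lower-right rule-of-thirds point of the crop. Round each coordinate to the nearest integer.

(959, 955)

1438/1710 < 2.39/1, so the 2.39:1 crop keeps the full width 1438 and trims height to 1438 × 1/2.39 = 601.67 px.
Top offset = (1710 − 601.67)/2 = 554.16 px; left offset = 0.
Lower-right is two-thirds across and two-thirds down within the crop:
x = 0.00 + 2 × 1438.00/3 ≈ 959; y = 554.16 + 2 × 601.67/3 ≈ 955.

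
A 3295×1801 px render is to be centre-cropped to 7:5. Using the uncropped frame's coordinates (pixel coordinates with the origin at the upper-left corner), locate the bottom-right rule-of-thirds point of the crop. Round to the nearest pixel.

x = 2068 px, y = 1201 px

3295/1801 > 7/5, so the 7:5 crop keeps the full height 1801 and trims width to 1801 × 7/5 = 2521.40 px.
Left offset = (3295 − 2521.40)/2 = 386.80 px; top offset = 0.
Bottom-right is two-thirds across and two-thirds down within the crop:
x = 386.80 + 2 × 2521.40/3 ≈ 2068; y = 0.00 + 2 × 1801.00/3 ≈ 1201.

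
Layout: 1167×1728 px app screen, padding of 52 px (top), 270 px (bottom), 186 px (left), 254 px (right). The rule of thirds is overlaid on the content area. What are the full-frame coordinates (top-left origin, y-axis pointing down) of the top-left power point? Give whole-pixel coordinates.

(428, 521)

Content width = 1167 − 186 − 254 = 727 px; content height = 1728 − 52 − 270 = 1406 px.
Top-left is one-third across and one-third down within the content area.
x = 186 + 1 × 727/3 = 186 + 242.33 ≈ 428
y = 52 + 1 × 1406/3 = 52 + 468.67 ≈ 521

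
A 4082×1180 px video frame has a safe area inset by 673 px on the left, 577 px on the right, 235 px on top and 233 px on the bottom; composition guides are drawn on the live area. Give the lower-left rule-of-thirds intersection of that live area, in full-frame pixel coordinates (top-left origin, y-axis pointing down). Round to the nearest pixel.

x = 1617 px, y = 710 px

Content width = 4082 − 673 − 577 = 2832 px; content height = 1180 − 235 − 233 = 712 px.
Lower-left is one-third across and two-thirds down within the live area.
x = 673 + 1 × 2832/3 = 673 + 944.00 ≈ 1617
y = 235 + 2 × 712/3 = 235 + 474.67 ≈ 710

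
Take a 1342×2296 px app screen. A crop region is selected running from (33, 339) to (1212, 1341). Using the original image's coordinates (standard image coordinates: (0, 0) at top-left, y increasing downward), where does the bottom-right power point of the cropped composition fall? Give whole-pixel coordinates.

Crop width = 1212 − 33 = 1179 px; one third is 393.00 px.
Crop height = 1341 − 339 = 1002 px; one third is 334.00 px.
The bottom-right point is two-thirds across and two-thirds down within the crop:
x = 33 + 2 × 393.00 ≈ 819; y = 339 + 2 × 334.00 ≈ 1007.

(819, 1007)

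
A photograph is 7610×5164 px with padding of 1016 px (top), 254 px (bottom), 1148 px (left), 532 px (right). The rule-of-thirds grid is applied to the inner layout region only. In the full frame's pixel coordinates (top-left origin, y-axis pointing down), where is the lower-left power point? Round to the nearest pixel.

x = 3125 px, y = 3612 px

Content width = 7610 − 1148 − 532 = 5930 px; content height = 5164 − 1016 − 254 = 3894 px.
Lower-left is one-third across and two-thirds down within the inner layout region.
x = 1148 + 1 × 5930/3 = 1148 + 1976.67 ≈ 3125
y = 1016 + 2 × 3894/3 = 1016 + 2596.00 ≈ 3612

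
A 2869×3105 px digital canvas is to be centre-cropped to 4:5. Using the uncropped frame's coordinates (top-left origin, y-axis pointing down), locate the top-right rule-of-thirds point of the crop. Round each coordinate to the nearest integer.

(1849, 1035)

2869/3105 > 4/5, so the 4:5 crop keeps the full height 3105 and trims width to 3105 × 4/5 = 2484.00 px.
Left offset = (2869 − 2484.00)/2 = 192.50 px; top offset = 0.
Top-right is two-thirds across and one-third down within the crop:
x = 192.50 + 2 × 2484.00/3 ≈ 1849; y = 0.00 + 1 × 3105.00/3 ≈ 1035.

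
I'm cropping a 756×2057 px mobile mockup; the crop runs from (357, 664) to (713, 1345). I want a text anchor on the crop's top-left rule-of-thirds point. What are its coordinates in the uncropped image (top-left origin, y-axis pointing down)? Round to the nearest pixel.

x = 476 px, y = 891 px

Crop width = 713 − 357 = 356 px; one third is 118.67 px.
Crop height = 1345 − 664 = 681 px; one third is 227.00 px.
The top-left point is one-third across and one-third down within the crop:
x = 357 + 1 × 118.67 ≈ 476; y = 664 + 1 × 227.00 ≈ 891.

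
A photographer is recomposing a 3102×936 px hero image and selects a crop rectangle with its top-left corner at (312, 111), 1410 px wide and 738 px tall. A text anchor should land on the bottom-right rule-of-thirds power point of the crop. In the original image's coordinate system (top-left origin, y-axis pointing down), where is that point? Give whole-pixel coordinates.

One third of the crop width 1410 is 470.00 px.
One third of the crop height 738 is 246.00 px.
The bottom-right point is two-thirds across and two-thirds down within the crop:
x = 312 + 2 × 470.00 ≈ 1252; y = 111 + 2 × 246.00 ≈ 603.

(1252, 603)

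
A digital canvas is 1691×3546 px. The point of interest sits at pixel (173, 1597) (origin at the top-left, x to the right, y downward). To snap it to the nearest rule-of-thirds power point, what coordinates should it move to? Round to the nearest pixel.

x = 564 px, y = 1182 px

Third lines: x ∈ {564, 1127}, y ∈ {1182, 2364}.
173 is closer to x = 564; 1597 is closer to y = 1182.
So the nearest intersection is the upper-left power point.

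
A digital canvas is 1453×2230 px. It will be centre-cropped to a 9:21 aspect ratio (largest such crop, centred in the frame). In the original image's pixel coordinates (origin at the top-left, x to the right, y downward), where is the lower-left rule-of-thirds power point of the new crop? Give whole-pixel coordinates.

x = 567 px, y = 1487 px

1453/2230 > 9/21, so the 9:21 crop keeps the full height 2230 and trims width to 2230 × 9/21 = 955.71 px.
Left offset = (1453 − 955.71)/2 = 248.64 px; top offset = 0.
Lower-left is one-third across and two-thirds down within the crop:
x = 248.64 + 1 × 955.71/3 ≈ 567; y = 0.00 + 2 × 2230.00/3 ≈ 1487.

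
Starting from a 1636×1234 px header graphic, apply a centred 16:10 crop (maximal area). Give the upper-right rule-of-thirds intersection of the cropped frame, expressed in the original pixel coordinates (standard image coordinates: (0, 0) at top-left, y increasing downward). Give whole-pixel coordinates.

1636/1234 < 16/10, so the 16:10 crop keeps the full width 1636 and trims height to 1636 × 10/16 = 1022.50 px.
Top offset = (1234 − 1022.50)/2 = 105.75 px; left offset = 0.
Upper-right is two-thirds across and one-third down within the crop:
x = 0.00 + 2 × 1636.00/3 ≈ 1091; y = 105.75 + 1 × 1022.50/3 ≈ 447.

x = 1091 px, y = 447 px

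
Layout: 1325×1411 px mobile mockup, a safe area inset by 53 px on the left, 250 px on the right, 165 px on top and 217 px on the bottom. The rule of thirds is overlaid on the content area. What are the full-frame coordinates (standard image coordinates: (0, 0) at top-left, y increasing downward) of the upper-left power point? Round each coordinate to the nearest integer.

Content width = 1325 − 53 − 250 = 1022 px; content height = 1411 − 165 − 217 = 1029 px.
Upper-left is one-third across and one-third down within the content area.
x = 53 + 1 × 1022/3 = 53 + 340.67 ≈ 394
y = 165 + 1 × 1029/3 = 165 + 343.00 ≈ 508

x = 394 px, y = 508 px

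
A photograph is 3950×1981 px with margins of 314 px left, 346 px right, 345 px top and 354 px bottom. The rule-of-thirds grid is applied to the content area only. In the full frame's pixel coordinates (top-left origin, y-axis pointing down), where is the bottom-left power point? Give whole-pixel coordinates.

(1411, 1200)

Content width = 3950 − 314 − 346 = 3290 px; content height = 1981 − 345 − 354 = 1282 px.
Bottom-left is one-third across and two-thirds down within the content area.
x = 314 + 1 × 3290/3 = 314 + 1096.67 ≈ 1411
y = 345 + 2 × 1282/3 = 345 + 854.67 ≈ 1200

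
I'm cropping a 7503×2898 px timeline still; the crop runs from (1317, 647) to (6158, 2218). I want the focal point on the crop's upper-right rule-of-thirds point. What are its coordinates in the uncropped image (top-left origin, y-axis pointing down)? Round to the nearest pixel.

(4544, 1171)

Crop width = 6158 − 1317 = 4841 px; one third is 1613.67 px.
Crop height = 2218 − 647 = 1571 px; one third is 523.67 px.
The upper-right point is two-thirds across and one-third down within the crop:
x = 1317 + 2 × 1613.67 ≈ 4544; y = 647 + 1 × 523.67 ≈ 1171.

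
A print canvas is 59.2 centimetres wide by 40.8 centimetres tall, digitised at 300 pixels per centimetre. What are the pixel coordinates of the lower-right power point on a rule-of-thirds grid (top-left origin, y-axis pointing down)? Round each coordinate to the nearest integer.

In pixels the canvas is 59.2 × 300 = 17760 wide and 40.8 × 300 = 12240 tall.
The lower-right point is two-thirds across and two-thirds down:
x = 2 × 17760/3 ≈ 11840; y = 2 × 12240/3 ≈ 8160.

(11840, 8160)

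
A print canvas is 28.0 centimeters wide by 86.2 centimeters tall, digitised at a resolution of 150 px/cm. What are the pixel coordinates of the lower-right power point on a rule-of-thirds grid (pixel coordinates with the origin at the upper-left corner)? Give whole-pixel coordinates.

In pixels the canvas is 28.0 × 150 = 4200 wide and 86.2 × 150 = 12930 tall.
The lower-right point is two-thirds across and two-thirds down:
x = 2 × 4200/3 ≈ 2800; y = 2 × 12930/3 ≈ 8620.

x = 2800 px, y = 8620 px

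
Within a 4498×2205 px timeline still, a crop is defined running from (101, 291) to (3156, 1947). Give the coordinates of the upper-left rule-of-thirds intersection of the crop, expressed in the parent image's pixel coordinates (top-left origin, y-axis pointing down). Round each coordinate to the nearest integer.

Crop width = 3156 − 101 = 3055 px; one third is 1018.33 px.
Crop height = 1947 − 291 = 1656 px; one third is 552.00 px.
The upper-left point is one-third across and one-third down within the crop:
x = 101 + 1 × 1018.33 ≈ 1119; y = 291 + 1 × 552.00 ≈ 843.

x = 1119 px, y = 843 px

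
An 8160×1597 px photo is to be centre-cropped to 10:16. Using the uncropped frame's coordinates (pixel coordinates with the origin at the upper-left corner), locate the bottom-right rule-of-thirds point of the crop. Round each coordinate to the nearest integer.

8160/1597 > 10/16, so the 10:16 crop keeps the full height 1597 and trims width to 1597 × 10/16 = 998.12 px.
Left offset = (8160 − 998.12)/2 = 3580.94 px; top offset = 0.
Bottom-right is two-thirds across and two-thirds down within the crop:
x = 3580.94 + 2 × 998.12/3 ≈ 4246; y = 0.00 + 2 × 1597.00/3 ≈ 1065.

x = 4246 px, y = 1065 px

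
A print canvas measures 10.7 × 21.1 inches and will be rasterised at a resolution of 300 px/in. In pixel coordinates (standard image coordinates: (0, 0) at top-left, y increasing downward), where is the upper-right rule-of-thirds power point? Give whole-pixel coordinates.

In pixels the canvas is 10.7 × 300 = 3210 wide and 21.1 × 300 = 6330 tall.
The upper-right point is two-thirds across and one-third down:
x = 2 × 3210/3 ≈ 2140; y = 1 × 6330/3 ≈ 2110.

(2140, 2110)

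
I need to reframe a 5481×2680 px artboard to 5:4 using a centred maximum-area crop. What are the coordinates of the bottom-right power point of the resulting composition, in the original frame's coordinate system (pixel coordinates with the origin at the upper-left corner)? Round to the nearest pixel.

x = 3299 px, y = 1787 px

5481/2680 > 5/4, so the 5:4 crop keeps the full height 2680 and trims width to 2680 × 5/4 = 3350.00 px.
Left offset = (5481 − 3350.00)/2 = 1065.50 px; top offset = 0.
Bottom-right is two-thirds across and two-thirds down within the crop:
x = 1065.50 + 2 × 3350.00/3 ≈ 3299; y = 0.00 + 2 × 2680.00/3 ≈ 1787.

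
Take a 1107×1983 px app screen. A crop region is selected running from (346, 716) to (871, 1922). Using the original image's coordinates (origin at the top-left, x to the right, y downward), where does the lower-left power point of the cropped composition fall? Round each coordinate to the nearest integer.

x = 521 px, y = 1520 px

Crop width = 871 − 346 = 525 px; one third is 175.00 px.
Crop height = 1922 − 716 = 1206 px; one third is 402.00 px.
The lower-left point is one-third across and two-thirds down within the crop:
x = 346 + 1 × 175.00 ≈ 521; y = 716 + 2 × 402.00 ≈ 1520.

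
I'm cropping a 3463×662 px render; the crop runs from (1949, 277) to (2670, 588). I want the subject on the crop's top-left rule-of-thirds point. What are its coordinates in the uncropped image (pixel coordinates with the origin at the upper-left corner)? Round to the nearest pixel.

Crop width = 2670 − 1949 = 721 px; one third is 240.33 px.
Crop height = 588 − 277 = 311 px; one third is 103.67 px.
The top-left point is one-third across and one-third down within the crop:
x = 1949 + 1 × 240.33 ≈ 2189; y = 277 + 1 × 103.67 ≈ 381.

(2189, 381)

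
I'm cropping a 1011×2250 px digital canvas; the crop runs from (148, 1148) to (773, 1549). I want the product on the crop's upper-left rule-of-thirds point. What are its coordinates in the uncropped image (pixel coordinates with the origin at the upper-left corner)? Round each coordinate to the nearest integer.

Crop width = 773 − 148 = 625 px; one third is 208.33 px.
Crop height = 1549 − 1148 = 401 px; one third is 133.67 px.
The upper-left point is one-third across and one-third down within the crop:
x = 148 + 1 × 208.33 ≈ 356; y = 1148 + 1 × 133.67 ≈ 1282.

(356, 1282)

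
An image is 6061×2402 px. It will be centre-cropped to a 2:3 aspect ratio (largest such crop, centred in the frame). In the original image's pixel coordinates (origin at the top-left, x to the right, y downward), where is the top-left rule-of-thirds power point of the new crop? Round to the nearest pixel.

6061/2402 > 2/3, so the 2:3 crop keeps the full height 2402 and trims width to 2402 × 2/3 = 1601.33 px.
Left offset = (6061 − 1601.33)/2 = 2229.83 px; top offset = 0.
Top-left is one-third across and one-third down within the crop:
x = 2229.83 + 1 × 1601.33/3 ≈ 2764; y = 0.00 + 1 × 2402.00/3 ≈ 801.

x = 2764 px, y = 801 px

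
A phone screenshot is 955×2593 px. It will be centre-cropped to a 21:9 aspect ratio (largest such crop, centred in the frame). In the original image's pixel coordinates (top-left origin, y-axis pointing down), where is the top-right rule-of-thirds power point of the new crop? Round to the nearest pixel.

x = 637 px, y = 1228 px

955/2593 < 21/9, so the 21:9 crop keeps the full width 955 and trims height to 955 × 9/21 = 409.29 px.
Top offset = (2593 − 409.29)/2 = 1091.86 px; left offset = 0.
Top-right is two-thirds across and one-third down within the crop:
x = 0.00 + 2 × 955.00/3 ≈ 637; y = 1091.86 + 1 × 409.29/3 ≈ 1228.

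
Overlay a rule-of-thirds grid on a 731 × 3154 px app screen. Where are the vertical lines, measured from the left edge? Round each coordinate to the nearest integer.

731 / 3 = 243.67, so the vertical lines sit at one and two thirds of 731.

x = 244 px and x = 487 px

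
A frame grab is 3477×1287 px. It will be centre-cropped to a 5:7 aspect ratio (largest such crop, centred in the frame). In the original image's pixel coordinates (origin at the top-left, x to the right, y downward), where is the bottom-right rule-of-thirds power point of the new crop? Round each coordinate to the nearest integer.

x = 1892 px, y = 858 px

3477/1287 > 5/7, so the 5:7 crop keeps the full height 1287 and trims width to 1287 × 5/7 = 919.29 px.
Left offset = (3477 − 919.29)/2 = 1278.86 px; top offset = 0.
Bottom-right is two-thirds across and two-thirds down within the crop:
x = 1278.86 + 2 × 919.29/3 ≈ 1892; y = 0.00 + 2 × 1287.00/3 ≈ 858.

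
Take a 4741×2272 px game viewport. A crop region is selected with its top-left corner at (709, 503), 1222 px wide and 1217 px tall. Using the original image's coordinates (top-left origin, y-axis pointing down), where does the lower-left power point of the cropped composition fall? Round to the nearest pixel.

x = 1116 px, y = 1314 px

One third of the crop width 1222 is 407.33 px.
One third of the crop height 1217 is 405.67 px.
The lower-left point is one-third across and two-thirds down within the crop:
x = 709 + 1 × 407.33 ≈ 1116; y = 503 + 2 × 405.67 ≈ 1314.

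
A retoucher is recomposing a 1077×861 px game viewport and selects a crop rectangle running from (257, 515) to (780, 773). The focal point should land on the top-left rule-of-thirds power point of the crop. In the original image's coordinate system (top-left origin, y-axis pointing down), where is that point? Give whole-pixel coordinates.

Crop width = 780 − 257 = 523 px; one third is 174.33 px.
Crop height = 773 − 515 = 258 px; one third is 86.00 px.
The top-left point is one-third across and one-third down within the crop:
x = 257 + 1 × 174.33 ≈ 431; y = 515 + 1 × 86.00 ≈ 601.

x = 431 px, y = 601 px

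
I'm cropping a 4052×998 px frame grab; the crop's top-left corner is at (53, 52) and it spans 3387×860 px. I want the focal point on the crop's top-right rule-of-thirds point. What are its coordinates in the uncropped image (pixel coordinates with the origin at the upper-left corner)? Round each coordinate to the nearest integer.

One third of the crop width 3387 is 1129.00 px.
One third of the crop height 860 is 286.67 px.
The top-right point is two-thirds across and one-third down within the crop:
x = 53 + 2 × 1129.00 ≈ 2311; y = 52 + 1 × 286.67 ≈ 339.

x = 2311 px, y = 339 px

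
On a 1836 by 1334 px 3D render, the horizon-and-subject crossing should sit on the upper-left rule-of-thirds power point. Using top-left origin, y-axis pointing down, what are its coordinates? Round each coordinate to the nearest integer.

(612, 445)

The upper-left point sits one-third of the way across and one-third of the way down.
x = 1 × 1836/3 ≈ 612; y = 1 × 1334/3 ≈ 445.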